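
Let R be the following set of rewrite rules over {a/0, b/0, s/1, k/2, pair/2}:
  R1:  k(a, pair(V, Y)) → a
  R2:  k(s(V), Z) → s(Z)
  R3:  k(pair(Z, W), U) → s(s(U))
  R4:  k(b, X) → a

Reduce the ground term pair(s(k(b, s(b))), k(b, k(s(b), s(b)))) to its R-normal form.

1. pair(s(k(b, s(b))), k(b, k(s(b), s(b))))  →  pair(s(a), k(b, k(s(b), s(b))))   [R4 at 1.1]
2. pair(s(a), k(b, k(s(b), s(b))))  →  pair(s(a), a)   [R4 at 2]

pair(s(a), a)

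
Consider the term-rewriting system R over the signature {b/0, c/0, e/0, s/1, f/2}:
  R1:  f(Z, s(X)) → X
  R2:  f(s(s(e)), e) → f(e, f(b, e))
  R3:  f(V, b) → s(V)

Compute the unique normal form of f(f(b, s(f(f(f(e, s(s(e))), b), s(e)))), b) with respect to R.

s(e)

1. f(f(b, s(f(f(f(e, s(s(e))), b), s(e)))), b)  →  s(f(b, s(f(f(f(e, s(s(e))), b), s(e)))))   [R3 at ε]
2. s(f(b, s(f(f(f(e, s(s(e))), b), s(e)))))  →  s(f(f(f(e, s(s(e))), b), s(e)))   [R1 at 1]
3. s(f(f(f(e, s(s(e))), b), s(e)))  →  s(e)   [R1 at 1]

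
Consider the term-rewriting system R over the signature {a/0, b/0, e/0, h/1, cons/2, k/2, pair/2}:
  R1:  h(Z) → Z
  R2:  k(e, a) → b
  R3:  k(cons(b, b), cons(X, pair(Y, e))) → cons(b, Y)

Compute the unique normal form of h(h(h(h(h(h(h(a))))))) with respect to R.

a

1. h(h(h(h(h(h(h(a)))))))  →  h(h(h(h(h(h(a))))))   [R1 at ε]
2. h(h(h(h(h(h(a))))))  →  h(h(h(h(h(a)))))   [R1 at ε]
3. h(h(h(h(h(a)))))  →  h(h(h(h(a))))   [R1 at ε]
4. h(h(h(h(a))))  →  h(h(h(a)))   [R1 at ε]
5. h(h(h(a)))  →  h(h(a))   [R1 at ε]
6. h(h(a))  →  h(a)   [R1 at ε]
7. h(a)  →  a   [R1 at ε]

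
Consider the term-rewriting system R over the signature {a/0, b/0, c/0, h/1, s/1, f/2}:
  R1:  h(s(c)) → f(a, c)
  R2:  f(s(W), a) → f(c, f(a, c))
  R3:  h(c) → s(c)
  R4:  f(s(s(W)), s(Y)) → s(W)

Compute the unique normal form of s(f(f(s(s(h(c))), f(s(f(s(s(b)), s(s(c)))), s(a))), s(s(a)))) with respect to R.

s(s(c))

1. s(f(f(s(s(h(c))), f(s(f(s(s(b)), s(s(c)))), s(a))), s(s(a))))  →  s(f(f(s(s(s(c))), f(s(f(s(s(b)), s(s(c)))), s(a))), s(s(a))))   [R3 at 1.1.1.1.1]
2. s(f(f(s(s(s(c))), f(s(f(s(s(b)), s(s(c)))), s(a))), s(s(a))))  →  s(f(f(s(s(s(c))), f(s(s(b)), s(a))), s(s(a))))   [R4 at 1.1.2.1.1]
3. s(f(f(s(s(s(c))), f(s(s(b)), s(a))), s(s(a))))  →  s(f(f(s(s(s(c))), s(b)), s(s(a))))   [R4 at 1.1.2]
4. s(f(f(s(s(s(c))), s(b)), s(s(a))))  →  s(f(s(s(c)), s(s(a))))   [R4 at 1.1]
5. s(f(s(s(c)), s(s(a))))  →  s(s(c))   [R4 at 1]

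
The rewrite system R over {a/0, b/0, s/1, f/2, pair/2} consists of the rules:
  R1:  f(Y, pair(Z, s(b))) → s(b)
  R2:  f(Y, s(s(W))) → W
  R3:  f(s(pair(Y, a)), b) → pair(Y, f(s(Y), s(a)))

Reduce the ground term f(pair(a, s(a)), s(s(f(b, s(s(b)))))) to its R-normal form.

1. f(pair(a, s(a)), s(s(f(b, s(s(b))))))  →  f(b, s(s(b)))   [R2 at ε]
2. f(b, s(s(b)))  →  b   [R2 at ε]

b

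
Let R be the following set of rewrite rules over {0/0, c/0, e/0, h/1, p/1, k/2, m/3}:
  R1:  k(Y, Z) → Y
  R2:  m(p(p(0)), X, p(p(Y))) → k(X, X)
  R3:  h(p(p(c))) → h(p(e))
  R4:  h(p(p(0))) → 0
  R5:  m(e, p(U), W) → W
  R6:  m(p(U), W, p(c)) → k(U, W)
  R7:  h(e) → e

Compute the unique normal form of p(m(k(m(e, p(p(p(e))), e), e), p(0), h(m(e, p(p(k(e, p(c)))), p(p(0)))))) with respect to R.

1. p(m(k(m(e, p(p(p(e))), e), e), p(0), h(m(e, p(p(k(e, p(c)))), p(p(0))))))  →  p(m(m(e, p(p(p(e))), e), p(0), h(m(e, p(p(k(e, p(c)))), p(p(0))))))   [R1 at 1.1]
2. p(m(m(e, p(p(p(e))), e), p(0), h(m(e, p(p(k(e, p(c)))), p(p(0))))))  →  p(m(e, p(0), h(m(e, p(p(k(e, p(c)))), p(p(0))))))   [R5 at 1.1]
3. p(m(e, p(0), h(m(e, p(p(k(e, p(c)))), p(p(0))))))  →  p(h(m(e, p(p(k(e, p(c)))), p(p(0)))))   [R5 at 1]
4. p(h(m(e, p(p(k(e, p(c)))), p(p(0)))))  →  p(h(p(p(0))))   [R5 at 1.1]
5. p(h(p(p(0))))  →  p(0)   [R4 at 1]

p(0)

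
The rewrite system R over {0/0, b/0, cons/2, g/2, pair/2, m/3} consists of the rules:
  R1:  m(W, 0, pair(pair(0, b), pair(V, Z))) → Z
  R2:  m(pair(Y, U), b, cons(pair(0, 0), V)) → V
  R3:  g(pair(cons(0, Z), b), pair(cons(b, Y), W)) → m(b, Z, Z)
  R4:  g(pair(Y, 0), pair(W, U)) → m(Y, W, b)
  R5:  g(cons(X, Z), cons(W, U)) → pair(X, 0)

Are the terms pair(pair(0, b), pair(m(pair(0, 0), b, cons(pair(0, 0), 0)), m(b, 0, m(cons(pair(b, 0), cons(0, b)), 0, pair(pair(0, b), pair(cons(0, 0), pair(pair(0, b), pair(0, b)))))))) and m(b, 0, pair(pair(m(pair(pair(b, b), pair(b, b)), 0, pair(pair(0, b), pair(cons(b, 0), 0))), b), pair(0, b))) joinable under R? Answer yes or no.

no — NF(t₁) = pair(pair(0, b), pair(0, b)), NF(t₂) = b

Reduce t₁ = pair(pair(0, b), pair(m(pair(0, 0), b, cons(pair(0, 0), 0)), m(b, 0, m(cons(pair(b, 0), cons(0, b)), 0, pair(pair(0, b), pair(cons(0, 0), pair(pair(0, b), pair(0, b)))))))):
1. pair(pair(0, b), pair(m(pair(0, 0), b, cons(pair(0, 0), 0)), m(b, 0, m(cons(pair(b, 0), cons(0, b)), 0, pair(pair(0, b), pair(cons(0, 0), pair(pair(0, b), pair(0, b))))))))  →  pair(pair(0, b), pair(0, m(b, 0, m(cons(pair(b, 0), cons(0, b)), 0, pair(pair(0, b), pair(cons(0, 0), pair(pair(0, b), pair(0, b))))))))   [R2 at 2.1]
2. pair(pair(0, b), pair(0, m(b, 0, m(cons(pair(b, 0), cons(0, b)), 0, pair(pair(0, b), pair(cons(0, 0), pair(pair(0, b), pair(0, b))))))))  →  pair(pair(0, b), pair(0, m(b, 0, pair(pair(0, b), pair(0, b)))))   [R1 at 2.2.3]
3. pair(pair(0, b), pair(0, m(b, 0, pair(pair(0, b), pair(0, b)))))  →  pair(pair(0, b), pair(0, b))   [R1 at 2.2]

Reduce t₂ = m(b, 0, pair(pair(m(pair(pair(b, b), pair(b, b)), 0, pair(pair(0, b), pair(cons(b, 0), 0))), b), pair(0, b))):
1. m(b, 0, pair(pair(m(pair(pair(b, b), pair(b, b)), 0, pair(pair(0, b), pair(cons(b, 0), 0))), b), pair(0, b)))  →  m(b, 0, pair(pair(0, b), pair(0, b)))   [R1 at 3.1.1]
2. m(b, 0, pair(pair(0, b), pair(0, b)))  →  b   [R1 at ε]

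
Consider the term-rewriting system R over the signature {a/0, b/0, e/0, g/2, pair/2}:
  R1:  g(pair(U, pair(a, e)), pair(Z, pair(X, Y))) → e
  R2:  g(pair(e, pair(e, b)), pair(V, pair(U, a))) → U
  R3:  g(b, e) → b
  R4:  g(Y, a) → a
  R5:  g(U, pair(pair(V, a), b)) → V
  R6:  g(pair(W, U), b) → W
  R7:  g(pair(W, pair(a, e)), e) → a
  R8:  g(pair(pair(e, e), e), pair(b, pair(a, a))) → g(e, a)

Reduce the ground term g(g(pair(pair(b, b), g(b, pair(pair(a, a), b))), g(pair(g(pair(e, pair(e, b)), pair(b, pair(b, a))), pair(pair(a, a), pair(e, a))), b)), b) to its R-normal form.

b

1. g(g(pair(pair(b, b), g(b, pair(pair(a, a), b))), g(pair(g(pair(e, pair(e, b)), pair(b, pair(b, a))), pair(pair(a, a), pair(e, a))), b)), b)  →  g(g(pair(pair(b, b), a), g(pair(g(pair(e, pair(e, b)), pair(b, pair(b, a))), pair(pair(a, a), pair(e, a))), b)), b)   [R5 at 1.1.2]
2. g(g(pair(pair(b, b), a), g(pair(g(pair(e, pair(e, b)), pair(b, pair(b, a))), pair(pair(a, a), pair(e, a))), b)), b)  →  g(g(pair(pair(b, b), a), g(pair(e, pair(e, b)), pair(b, pair(b, a)))), b)   [R6 at 1.2]
3. g(g(pair(pair(b, b), a), g(pair(e, pair(e, b)), pair(b, pair(b, a)))), b)  →  g(g(pair(pair(b, b), a), b), b)   [R2 at 1.2]
4. g(g(pair(pair(b, b), a), b), b)  →  g(pair(b, b), b)   [R6 at 1]
5. g(pair(b, b), b)  →  b   [R6 at ε]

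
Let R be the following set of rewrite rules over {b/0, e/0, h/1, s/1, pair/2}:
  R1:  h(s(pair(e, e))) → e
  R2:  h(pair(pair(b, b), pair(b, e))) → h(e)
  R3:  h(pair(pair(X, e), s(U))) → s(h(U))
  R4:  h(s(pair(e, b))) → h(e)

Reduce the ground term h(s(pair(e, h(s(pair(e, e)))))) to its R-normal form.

1. h(s(pair(e, h(s(pair(e, e))))))  →  h(s(pair(e, e)))   [R1 at 1.1.2]
2. h(s(pair(e, e)))  →  e   [R1 at ε]

e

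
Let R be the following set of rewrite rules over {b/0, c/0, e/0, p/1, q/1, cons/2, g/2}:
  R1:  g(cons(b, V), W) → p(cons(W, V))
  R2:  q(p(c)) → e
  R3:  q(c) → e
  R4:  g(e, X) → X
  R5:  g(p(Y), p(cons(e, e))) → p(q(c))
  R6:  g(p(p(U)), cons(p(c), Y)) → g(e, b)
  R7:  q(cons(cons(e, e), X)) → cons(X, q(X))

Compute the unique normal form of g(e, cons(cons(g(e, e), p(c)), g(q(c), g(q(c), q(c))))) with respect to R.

1. g(e, cons(cons(g(e, e), p(c)), g(q(c), g(q(c), q(c)))))  →  cons(cons(g(e, e), p(c)), g(q(c), g(q(c), q(c))))   [R4 at ε]
2. cons(cons(g(e, e), p(c)), g(q(c), g(q(c), q(c))))  →  cons(cons(e, p(c)), g(q(c), g(q(c), q(c))))   [R4 at 1.1]
3. cons(cons(e, p(c)), g(q(c), g(q(c), q(c))))  →  cons(cons(e, p(c)), g(e, g(q(c), q(c))))   [R3 at 2.1]
4. cons(cons(e, p(c)), g(e, g(q(c), q(c))))  →  cons(cons(e, p(c)), g(q(c), q(c)))   [R4 at 2]
5. cons(cons(e, p(c)), g(q(c), q(c)))  →  cons(cons(e, p(c)), g(e, q(c)))   [R3 at 2.1]
6. cons(cons(e, p(c)), g(e, q(c)))  →  cons(cons(e, p(c)), q(c))   [R4 at 2]
7. cons(cons(e, p(c)), q(c))  →  cons(cons(e, p(c)), e)   [R3 at 2]

cons(cons(e, p(c)), e)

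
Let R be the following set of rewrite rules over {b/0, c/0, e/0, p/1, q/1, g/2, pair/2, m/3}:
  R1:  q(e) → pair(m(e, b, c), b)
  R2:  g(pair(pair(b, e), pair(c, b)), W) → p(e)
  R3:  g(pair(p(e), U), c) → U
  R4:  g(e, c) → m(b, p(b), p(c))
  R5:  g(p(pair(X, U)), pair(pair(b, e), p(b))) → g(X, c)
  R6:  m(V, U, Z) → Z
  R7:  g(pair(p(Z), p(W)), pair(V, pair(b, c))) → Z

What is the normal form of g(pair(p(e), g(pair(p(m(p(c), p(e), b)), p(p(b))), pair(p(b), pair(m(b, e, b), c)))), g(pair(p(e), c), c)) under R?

1. g(pair(p(e), g(pair(p(m(p(c), p(e), b)), p(p(b))), pair(p(b), pair(m(b, e, b), c)))), g(pair(p(e), c), c))  →  g(pair(p(e), g(pair(p(b), p(p(b))), pair(p(b), pair(m(b, e, b), c)))), g(pair(p(e), c), c))   [R6 at 1.2.1.1.1]
2. g(pair(p(e), g(pair(p(b), p(p(b))), pair(p(b), pair(m(b, e, b), c)))), g(pair(p(e), c), c))  →  g(pair(p(e), g(pair(p(b), p(p(b))), pair(p(b), pair(b, c)))), g(pair(p(e), c), c))   [R6 at 1.2.2.2.1]
3. g(pair(p(e), g(pair(p(b), p(p(b))), pair(p(b), pair(b, c)))), g(pair(p(e), c), c))  →  g(pair(p(e), b), g(pair(p(e), c), c))   [R7 at 1.2]
4. g(pair(p(e), b), g(pair(p(e), c), c))  →  g(pair(p(e), b), c)   [R3 at 2]
5. g(pair(p(e), b), c)  →  b   [R3 at ε]

b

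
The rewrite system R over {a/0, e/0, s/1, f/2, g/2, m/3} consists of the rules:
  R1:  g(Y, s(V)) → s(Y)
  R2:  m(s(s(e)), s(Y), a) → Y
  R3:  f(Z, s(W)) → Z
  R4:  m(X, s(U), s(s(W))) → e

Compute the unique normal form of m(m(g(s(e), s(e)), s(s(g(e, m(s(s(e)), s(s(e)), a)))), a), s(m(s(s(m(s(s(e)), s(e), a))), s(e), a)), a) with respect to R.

1. m(m(g(s(e), s(e)), s(s(g(e, m(s(s(e)), s(s(e)), a)))), a), s(m(s(s(m(s(s(e)), s(e), a))), s(e), a)), a)  →  m(m(s(s(e)), s(s(g(e, m(s(s(e)), s(s(e)), a)))), a), s(m(s(s(m(s(s(e)), s(e), a))), s(e), a)), a)   [R1 at 1.1]
2. m(m(s(s(e)), s(s(g(e, m(s(s(e)), s(s(e)), a)))), a), s(m(s(s(m(s(s(e)), s(e), a))), s(e), a)), a)  →  m(s(g(e, m(s(s(e)), s(s(e)), a))), s(m(s(s(m(s(s(e)), s(e), a))), s(e), a)), a)   [R2 at 1]
3. m(s(g(e, m(s(s(e)), s(s(e)), a))), s(m(s(s(m(s(s(e)), s(e), a))), s(e), a)), a)  →  m(s(g(e, s(e))), s(m(s(s(m(s(s(e)), s(e), a))), s(e), a)), a)   [R2 at 1.1.2]
4. m(s(g(e, s(e))), s(m(s(s(m(s(s(e)), s(e), a))), s(e), a)), a)  →  m(s(s(e)), s(m(s(s(m(s(s(e)), s(e), a))), s(e), a)), a)   [R1 at 1.1]
5. m(s(s(e)), s(m(s(s(m(s(s(e)), s(e), a))), s(e), a)), a)  →  m(s(s(m(s(s(e)), s(e), a))), s(e), a)   [R2 at ε]
6. m(s(s(m(s(s(e)), s(e), a))), s(e), a)  →  m(s(s(e)), s(e), a)   [R2 at 1.1.1]
7. m(s(s(e)), s(e), a)  →  e   [R2 at ε]

e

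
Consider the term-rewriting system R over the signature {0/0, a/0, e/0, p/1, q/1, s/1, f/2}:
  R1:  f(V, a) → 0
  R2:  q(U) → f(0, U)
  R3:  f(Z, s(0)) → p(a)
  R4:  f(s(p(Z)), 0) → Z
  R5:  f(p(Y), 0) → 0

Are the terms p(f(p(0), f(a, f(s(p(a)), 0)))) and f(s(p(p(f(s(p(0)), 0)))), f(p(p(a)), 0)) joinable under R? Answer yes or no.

Reduce t₁ = p(f(p(0), f(a, f(s(p(a)), 0)))):
1. p(f(p(0), f(a, f(s(p(a)), 0))))  →  p(f(p(0), f(a, a)))   [R4 at 1.2.2]
2. p(f(p(0), f(a, a)))  →  p(f(p(0), 0))   [R1 at 1.2]
3. p(f(p(0), 0))  →  p(0)   [R5 at 1]

Reduce t₂ = f(s(p(p(f(s(p(0)), 0)))), f(p(p(a)), 0)):
1. f(s(p(p(f(s(p(0)), 0)))), f(p(p(a)), 0))  →  f(s(p(p(0))), f(p(p(a)), 0))   [R4 at 1.1.1.1]
2. f(s(p(p(0))), f(p(p(a)), 0))  →  f(s(p(p(0))), 0)   [R5 at 2]
3. f(s(p(p(0))), 0)  →  p(0)   [R4 at ε]

yes — NF(t₁) = p(0), NF(t₂) = p(0)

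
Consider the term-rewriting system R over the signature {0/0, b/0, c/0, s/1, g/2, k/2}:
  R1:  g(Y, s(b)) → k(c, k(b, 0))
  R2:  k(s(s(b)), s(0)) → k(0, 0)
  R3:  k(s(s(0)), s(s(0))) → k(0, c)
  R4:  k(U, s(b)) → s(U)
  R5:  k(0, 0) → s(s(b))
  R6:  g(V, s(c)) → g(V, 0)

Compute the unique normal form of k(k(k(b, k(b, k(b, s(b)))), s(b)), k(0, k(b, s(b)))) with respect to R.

s(s(b))

1. k(k(k(b, k(b, k(b, s(b)))), s(b)), k(0, k(b, s(b))))  →  k(s(k(b, k(b, k(b, s(b))))), k(0, k(b, s(b))))   [R4 at 1]
2. k(s(k(b, k(b, k(b, s(b))))), k(0, k(b, s(b))))  →  k(s(k(b, k(b, s(b)))), k(0, k(b, s(b))))   [R4 at 1.1.2.2]
3. k(s(k(b, k(b, s(b)))), k(0, k(b, s(b))))  →  k(s(k(b, s(b))), k(0, k(b, s(b))))   [R4 at 1.1.2]
4. k(s(k(b, s(b))), k(0, k(b, s(b))))  →  k(s(s(b)), k(0, k(b, s(b))))   [R4 at 1.1]
5. k(s(s(b)), k(0, k(b, s(b))))  →  k(s(s(b)), k(0, s(b)))   [R4 at 2.2]
6. k(s(s(b)), k(0, s(b)))  →  k(s(s(b)), s(0))   [R4 at 2]
7. k(s(s(b)), s(0))  →  k(0, 0)   [R2 at ε]
8. k(0, 0)  →  s(s(b))   [R5 at ε]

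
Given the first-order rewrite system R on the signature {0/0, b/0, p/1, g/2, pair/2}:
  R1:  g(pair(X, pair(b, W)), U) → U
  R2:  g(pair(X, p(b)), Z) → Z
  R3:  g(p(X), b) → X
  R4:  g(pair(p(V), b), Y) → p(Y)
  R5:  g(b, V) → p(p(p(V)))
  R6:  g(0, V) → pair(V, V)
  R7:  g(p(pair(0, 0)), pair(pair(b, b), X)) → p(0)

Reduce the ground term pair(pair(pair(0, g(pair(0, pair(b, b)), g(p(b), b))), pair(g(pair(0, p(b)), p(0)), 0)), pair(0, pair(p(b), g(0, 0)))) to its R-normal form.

pair(pair(pair(0, b), pair(p(0), 0)), pair(0, pair(p(b), pair(0, 0))))

1. pair(pair(pair(0, g(pair(0, pair(b, b)), g(p(b), b))), pair(g(pair(0, p(b)), p(0)), 0)), pair(0, pair(p(b), g(0, 0))))  →  pair(pair(pair(0, g(p(b), b)), pair(g(pair(0, p(b)), p(0)), 0)), pair(0, pair(p(b), g(0, 0))))   [R1 at 1.1.2]
2. pair(pair(pair(0, g(p(b), b)), pair(g(pair(0, p(b)), p(0)), 0)), pair(0, pair(p(b), g(0, 0))))  →  pair(pair(pair(0, b), pair(g(pair(0, p(b)), p(0)), 0)), pair(0, pair(p(b), g(0, 0))))   [R3 at 1.1.2]
3. pair(pair(pair(0, b), pair(g(pair(0, p(b)), p(0)), 0)), pair(0, pair(p(b), g(0, 0))))  →  pair(pair(pair(0, b), pair(p(0), 0)), pair(0, pair(p(b), g(0, 0))))   [R2 at 1.2.1]
4. pair(pair(pair(0, b), pair(p(0), 0)), pair(0, pair(p(b), g(0, 0))))  →  pair(pair(pair(0, b), pair(p(0), 0)), pair(0, pair(p(b), pair(0, 0))))   [R6 at 2.2.2]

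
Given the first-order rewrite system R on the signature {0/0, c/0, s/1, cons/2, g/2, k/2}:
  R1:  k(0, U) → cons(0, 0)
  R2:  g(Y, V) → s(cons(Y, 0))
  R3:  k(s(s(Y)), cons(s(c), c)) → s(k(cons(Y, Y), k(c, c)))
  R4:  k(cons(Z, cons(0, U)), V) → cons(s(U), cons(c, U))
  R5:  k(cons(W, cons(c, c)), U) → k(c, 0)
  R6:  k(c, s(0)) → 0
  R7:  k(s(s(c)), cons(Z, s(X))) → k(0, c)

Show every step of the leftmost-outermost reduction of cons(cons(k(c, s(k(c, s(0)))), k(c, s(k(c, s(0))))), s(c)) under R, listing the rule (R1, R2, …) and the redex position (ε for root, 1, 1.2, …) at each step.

1. cons(cons(k(c, s(k(c, s(0)))), k(c, s(k(c, s(0))))), s(c))  →  cons(cons(k(c, s(0)), k(c, s(k(c, s(0))))), s(c))   [R6 at 1.1.2.1]
2. cons(cons(k(c, s(0)), k(c, s(k(c, s(0))))), s(c))  →  cons(cons(0, k(c, s(k(c, s(0))))), s(c))   [R6 at 1.1]
3. cons(cons(0, k(c, s(k(c, s(0))))), s(c))  →  cons(cons(0, k(c, s(0))), s(c))   [R6 at 1.2.2.1]
4. cons(cons(0, k(c, s(0))), s(c))  →  cons(cons(0, 0), s(c))   [R6 at 1.2]

cons(cons(0, 0), s(c))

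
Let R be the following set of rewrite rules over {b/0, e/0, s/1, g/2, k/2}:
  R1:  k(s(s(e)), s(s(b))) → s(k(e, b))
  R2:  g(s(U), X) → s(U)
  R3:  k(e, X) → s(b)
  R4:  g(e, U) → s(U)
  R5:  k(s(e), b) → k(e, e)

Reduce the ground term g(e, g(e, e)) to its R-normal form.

1. g(e, g(e, e))  →  s(g(e, e))   [R4 at ε]
2. s(g(e, e))  →  s(s(e))   [R4 at 1]

s(s(e))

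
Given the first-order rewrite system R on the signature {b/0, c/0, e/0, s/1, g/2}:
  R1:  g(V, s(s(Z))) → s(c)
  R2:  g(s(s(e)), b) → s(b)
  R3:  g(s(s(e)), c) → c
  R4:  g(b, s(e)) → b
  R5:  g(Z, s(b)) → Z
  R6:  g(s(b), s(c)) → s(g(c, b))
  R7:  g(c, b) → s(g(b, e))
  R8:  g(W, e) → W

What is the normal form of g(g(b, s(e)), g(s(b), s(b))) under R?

1. g(g(b, s(e)), g(s(b), s(b)))  →  g(b, g(s(b), s(b)))   [R4 at 1]
2. g(b, g(s(b), s(b)))  →  g(b, s(b))   [R5 at 2]
3. g(b, s(b))  →  b   [R5 at ε]

b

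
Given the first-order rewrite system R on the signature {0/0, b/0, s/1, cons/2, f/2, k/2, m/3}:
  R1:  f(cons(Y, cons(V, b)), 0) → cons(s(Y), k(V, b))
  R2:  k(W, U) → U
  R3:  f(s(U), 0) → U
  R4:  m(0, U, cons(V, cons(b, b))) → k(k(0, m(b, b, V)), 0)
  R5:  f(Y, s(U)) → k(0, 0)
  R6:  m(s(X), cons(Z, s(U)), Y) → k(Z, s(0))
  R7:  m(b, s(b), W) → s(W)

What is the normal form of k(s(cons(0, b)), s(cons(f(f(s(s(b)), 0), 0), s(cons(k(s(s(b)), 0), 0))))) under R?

s(cons(b, s(cons(0, 0))))

1. k(s(cons(0, b)), s(cons(f(f(s(s(b)), 0), 0), s(cons(k(s(s(b)), 0), 0)))))  →  s(cons(f(f(s(s(b)), 0), 0), s(cons(k(s(s(b)), 0), 0))))   [R2 at ε]
2. s(cons(f(f(s(s(b)), 0), 0), s(cons(k(s(s(b)), 0), 0))))  →  s(cons(f(s(b), 0), s(cons(k(s(s(b)), 0), 0))))   [R3 at 1.1.1]
3. s(cons(f(s(b), 0), s(cons(k(s(s(b)), 0), 0))))  →  s(cons(b, s(cons(k(s(s(b)), 0), 0))))   [R3 at 1.1]
4. s(cons(b, s(cons(k(s(s(b)), 0), 0))))  →  s(cons(b, s(cons(0, 0))))   [R2 at 1.2.1.1]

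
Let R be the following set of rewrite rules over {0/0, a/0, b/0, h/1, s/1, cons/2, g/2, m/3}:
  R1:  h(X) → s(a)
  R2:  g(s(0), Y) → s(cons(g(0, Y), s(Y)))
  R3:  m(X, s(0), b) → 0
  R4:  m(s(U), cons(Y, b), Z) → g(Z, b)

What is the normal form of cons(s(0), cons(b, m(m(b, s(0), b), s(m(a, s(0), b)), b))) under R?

cons(s(0), cons(b, 0))

1. cons(s(0), cons(b, m(m(b, s(0), b), s(m(a, s(0), b)), b)))  →  cons(s(0), cons(b, m(0, s(m(a, s(0), b)), b)))   [R3 at 2.2.1]
2. cons(s(0), cons(b, m(0, s(m(a, s(0), b)), b)))  →  cons(s(0), cons(b, m(0, s(0), b)))   [R3 at 2.2.2.1]
3. cons(s(0), cons(b, m(0, s(0), b)))  →  cons(s(0), cons(b, 0))   [R3 at 2.2]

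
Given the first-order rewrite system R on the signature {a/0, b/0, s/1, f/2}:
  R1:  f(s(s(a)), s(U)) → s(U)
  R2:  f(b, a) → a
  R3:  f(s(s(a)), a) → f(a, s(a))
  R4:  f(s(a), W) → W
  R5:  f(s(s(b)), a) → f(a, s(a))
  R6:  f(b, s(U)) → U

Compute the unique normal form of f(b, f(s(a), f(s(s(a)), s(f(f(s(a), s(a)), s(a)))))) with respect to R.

1. f(b, f(s(a), f(s(s(a)), s(f(f(s(a), s(a)), s(a))))))  →  f(b, f(s(s(a)), s(f(f(s(a), s(a)), s(a)))))   [R4 at 2]
2. f(b, f(s(s(a)), s(f(f(s(a), s(a)), s(a)))))  →  f(b, s(f(f(s(a), s(a)), s(a))))   [R1 at 2]
3. f(b, s(f(f(s(a), s(a)), s(a))))  →  f(f(s(a), s(a)), s(a))   [R6 at ε]
4. f(f(s(a), s(a)), s(a))  →  f(s(a), s(a))   [R4 at 1]
5. f(s(a), s(a))  →  s(a)   [R4 at ε]

s(a)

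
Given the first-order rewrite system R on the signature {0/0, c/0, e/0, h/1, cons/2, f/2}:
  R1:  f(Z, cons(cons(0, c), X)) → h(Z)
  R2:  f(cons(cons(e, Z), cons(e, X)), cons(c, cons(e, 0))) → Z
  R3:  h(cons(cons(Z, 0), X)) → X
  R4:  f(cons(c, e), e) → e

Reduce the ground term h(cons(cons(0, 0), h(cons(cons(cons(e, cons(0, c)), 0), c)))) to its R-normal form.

c

1. h(cons(cons(0, 0), h(cons(cons(cons(e, cons(0, c)), 0), c))))  →  h(cons(cons(cons(e, cons(0, c)), 0), c))   [R3 at ε]
2. h(cons(cons(cons(e, cons(0, c)), 0), c))  →  c   [R3 at ε]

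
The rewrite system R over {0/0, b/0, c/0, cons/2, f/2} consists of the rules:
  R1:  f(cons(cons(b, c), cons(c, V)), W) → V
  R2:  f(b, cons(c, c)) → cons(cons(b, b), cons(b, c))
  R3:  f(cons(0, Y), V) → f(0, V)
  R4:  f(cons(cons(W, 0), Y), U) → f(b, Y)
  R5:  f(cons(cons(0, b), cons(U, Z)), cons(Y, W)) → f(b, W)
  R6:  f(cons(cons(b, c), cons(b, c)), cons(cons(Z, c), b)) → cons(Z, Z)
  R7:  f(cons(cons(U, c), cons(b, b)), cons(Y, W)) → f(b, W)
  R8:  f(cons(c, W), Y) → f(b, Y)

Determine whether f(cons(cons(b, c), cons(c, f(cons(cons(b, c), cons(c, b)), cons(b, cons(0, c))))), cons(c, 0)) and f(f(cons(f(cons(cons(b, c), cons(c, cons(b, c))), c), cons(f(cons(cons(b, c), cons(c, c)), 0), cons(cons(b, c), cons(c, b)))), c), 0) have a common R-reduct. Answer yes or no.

Reduce t₁ = f(cons(cons(b, c), cons(c, f(cons(cons(b, c), cons(c, b)), cons(b, cons(0, c))))), cons(c, 0)):
1. f(cons(cons(b, c), cons(c, f(cons(cons(b, c), cons(c, b)), cons(b, cons(0, c))))), cons(c, 0))  →  f(cons(cons(b, c), cons(c, b)), cons(b, cons(0, c)))   [R1 at ε]
2. f(cons(cons(b, c), cons(c, b)), cons(b, cons(0, c)))  →  b   [R1 at ε]

Reduce t₂ = f(f(cons(f(cons(cons(b, c), cons(c, cons(b, c))), c), cons(f(cons(cons(b, c), cons(c, c)), 0), cons(cons(b, c), cons(c, b)))), c), 0):
1. f(f(cons(f(cons(cons(b, c), cons(c, cons(b, c))), c), cons(f(cons(cons(b, c), cons(c, c)), 0), cons(cons(b, c), cons(c, b)))), c), 0)  →  f(f(cons(cons(b, c), cons(f(cons(cons(b, c), cons(c, c)), 0), cons(cons(b, c), cons(c, b)))), c), 0)   [R1 at 1.1.1]
2. f(f(cons(cons(b, c), cons(f(cons(cons(b, c), cons(c, c)), 0), cons(cons(b, c), cons(c, b)))), c), 0)  →  f(f(cons(cons(b, c), cons(c, cons(cons(b, c), cons(c, b)))), c), 0)   [R1 at 1.1.2.1]
3. f(f(cons(cons(b, c), cons(c, cons(cons(b, c), cons(c, b)))), c), 0)  →  f(cons(cons(b, c), cons(c, b)), 0)   [R1 at 1]
4. f(cons(cons(b, c), cons(c, b)), 0)  →  b   [R1 at ε]

yes — NF(t₁) = b, NF(t₂) = b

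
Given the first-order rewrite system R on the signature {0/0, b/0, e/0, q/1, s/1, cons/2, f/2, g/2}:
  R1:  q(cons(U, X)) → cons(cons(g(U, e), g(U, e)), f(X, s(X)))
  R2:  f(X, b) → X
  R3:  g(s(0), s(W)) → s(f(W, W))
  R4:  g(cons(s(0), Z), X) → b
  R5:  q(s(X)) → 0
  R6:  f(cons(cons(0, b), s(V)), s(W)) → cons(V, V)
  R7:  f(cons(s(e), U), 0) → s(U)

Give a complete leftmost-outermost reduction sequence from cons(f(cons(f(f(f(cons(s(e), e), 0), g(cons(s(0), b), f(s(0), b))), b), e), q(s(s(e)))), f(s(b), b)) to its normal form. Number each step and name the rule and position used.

cons(s(e), s(b))

1. cons(f(cons(f(f(f(cons(s(e), e), 0), g(cons(s(0), b), f(s(0), b))), b), e), q(s(s(e)))), f(s(b), b))  →  cons(f(cons(f(f(cons(s(e), e), 0), g(cons(s(0), b), f(s(0), b))), e), q(s(s(e)))), f(s(b), b))   [R2 at 1.1.1]
2. cons(f(cons(f(f(cons(s(e), e), 0), g(cons(s(0), b), f(s(0), b))), e), q(s(s(e)))), f(s(b), b))  →  cons(f(cons(f(s(e), g(cons(s(0), b), f(s(0), b))), e), q(s(s(e)))), f(s(b), b))   [R7 at 1.1.1.1]
3. cons(f(cons(f(s(e), g(cons(s(0), b), f(s(0), b))), e), q(s(s(e)))), f(s(b), b))  →  cons(f(cons(f(s(e), b), e), q(s(s(e)))), f(s(b), b))   [R4 at 1.1.1.2]
4. cons(f(cons(f(s(e), b), e), q(s(s(e)))), f(s(b), b))  →  cons(f(cons(s(e), e), q(s(s(e)))), f(s(b), b))   [R2 at 1.1.1]
5. cons(f(cons(s(e), e), q(s(s(e)))), f(s(b), b))  →  cons(f(cons(s(e), e), 0), f(s(b), b))   [R5 at 1.2]
6. cons(f(cons(s(e), e), 0), f(s(b), b))  →  cons(s(e), f(s(b), b))   [R7 at 1]
7. cons(s(e), f(s(b), b))  →  cons(s(e), s(b))   [R2 at 2]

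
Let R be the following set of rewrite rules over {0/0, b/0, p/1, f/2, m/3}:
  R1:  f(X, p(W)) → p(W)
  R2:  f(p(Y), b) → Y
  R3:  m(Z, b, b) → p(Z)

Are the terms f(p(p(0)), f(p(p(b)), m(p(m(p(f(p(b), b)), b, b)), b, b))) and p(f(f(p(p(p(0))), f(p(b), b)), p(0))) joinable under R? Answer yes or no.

Reduce t₁ = f(p(p(0)), f(p(p(b)), m(p(m(p(f(p(b), b)), b, b)), b, b))):
1. f(p(p(0)), f(p(p(b)), m(p(m(p(f(p(b), b)), b, b)), b, b)))  →  f(p(p(0)), f(p(p(b)), p(p(m(p(f(p(b), b)), b, b)))))   [R3 at 2.2]
2. f(p(p(0)), f(p(p(b)), p(p(m(p(f(p(b), b)), b, b)))))  →  f(p(p(0)), p(p(m(p(f(p(b), b)), b, b))))   [R1 at 2]
3. f(p(p(0)), p(p(m(p(f(p(b), b)), b, b))))  →  p(p(m(p(f(p(b), b)), b, b)))   [R1 at ε]
4. p(p(m(p(f(p(b), b)), b, b)))  →  p(p(p(p(f(p(b), b)))))   [R3 at 1.1]
5. p(p(p(p(f(p(b), b)))))  →  p(p(p(p(b))))   [R2 at 1.1.1.1]

Reduce t₂ = p(f(f(p(p(p(0))), f(p(b), b)), p(0))):
1. p(f(f(p(p(p(0))), f(p(b), b)), p(0)))  →  p(p(0))   [R1 at 1]

no — NF(t₁) = p(p(p(p(b)))), NF(t₂) = p(p(0))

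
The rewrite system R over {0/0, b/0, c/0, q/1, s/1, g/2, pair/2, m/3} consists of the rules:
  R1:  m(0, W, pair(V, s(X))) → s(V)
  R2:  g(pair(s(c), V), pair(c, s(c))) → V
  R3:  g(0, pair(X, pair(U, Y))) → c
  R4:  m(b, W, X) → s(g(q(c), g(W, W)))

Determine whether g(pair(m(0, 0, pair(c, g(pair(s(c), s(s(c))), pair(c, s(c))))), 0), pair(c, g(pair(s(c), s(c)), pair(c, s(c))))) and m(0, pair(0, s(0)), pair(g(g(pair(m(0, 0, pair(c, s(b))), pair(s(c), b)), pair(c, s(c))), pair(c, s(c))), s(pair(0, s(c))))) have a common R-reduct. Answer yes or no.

Reduce t₁ = g(pair(m(0, 0, pair(c, g(pair(s(c), s(s(c))), pair(c, s(c))))), 0), pair(c, g(pair(s(c), s(c)), pair(c, s(c))))):
1. g(pair(m(0, 0, pair(c, g(pair(s(c), s(s(c))), pair(c, s(c))))), 0), pair(c, g(pair(s(c), s(c)), pair(c, s(c)))))  →  g(pair(m(0, 0, pair(c, s(s(c)))), 0), pair(c, g(pair(s(c), s(c)), pair(c, s(c)))))   [R2 at 1.1.3.2]
2. g(pair(m(0, 0, pair(c, s(s(c)))), 0), pair(c, g(pair(s(c), s(c)), pair(c, s(c)))))  →  g(pair(s(c), 0), pair(c, g(pair(s(c), s(c)), pair(c, s(c)))))   [R1 at 1.1]
3. g(pair(s(c), 0), pair(c, g(pair(s(c), s(c)), pair(c, s(c)))))  →  g(pair(s(c), 0), pair(c, s(c)))   [R2 at 2.2]
4. g(pair(s(c), 0), pair(c, s(c)))  →  0   [R2 at ε]

Reduce t₂ = m(0, pair(0, s(0)), pair(g(g(pair(m(0, 0, pair(c, s(b))), pair(s(c), b)), pair(c, s(c))), pair(c, s(c))), s(pair(0, s(c))))):
1. m(0, pair(0, s(0)), pair(g(g(pair(m(0, 0, pair(c, s(b))), pair(s(c), b)), pair(c, s(c))), pair(c, s(c))), s(pair(0, s(c)))))  →  s(g(g(pair(m(0, 0, pair(c, s(b))), pair(s(c), b)), pair(c, s(c))), pair(c, s(c))))   [R1 at ε]
2. s(g(g(pair(m(0, 0, pair(c, s(b))), pair(s(c), b)), pair(c, s(c))), pair(c, s(c))))  →  s(g(g(pair(s(c), pair(s(c), b)), pair(c, s(c))), pair(c, s(c))))   [R1 at 1.1.1.1]
3. s(g(g(pair(s(c), pair(s(c), b)), pair(c, s(c))), pair(c, s(c))))  →  s(g(pair(s(c), b), pair(c, s(c))))   [R2 at 1.1]
4. s(g(pair(s(c), b), pair(c, s(c))))  →  s(b)   [R2 at 1]

no — NF(t₁) = 0, NF(t₂) = s(b)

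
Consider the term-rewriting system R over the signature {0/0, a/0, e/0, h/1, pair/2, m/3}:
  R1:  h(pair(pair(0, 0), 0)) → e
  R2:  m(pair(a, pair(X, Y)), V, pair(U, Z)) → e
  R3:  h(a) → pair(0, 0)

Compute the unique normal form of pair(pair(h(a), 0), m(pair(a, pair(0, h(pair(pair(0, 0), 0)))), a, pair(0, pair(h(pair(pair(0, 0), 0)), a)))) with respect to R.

1. pair(pair(h(a), 0), m(pair(a, pair(0, h(pair(pair(0, 0), 0)))), a, pair(0, pair(h(pair(pair(0, 0), 0)), a))))  →  pair(pair(pair(0, 0), 0), m(pair(a, pair(0, h(pair(pair(0, 0), 0)))), a, pair(0, pair(h(pair(pair(0, 0), 0)), a))))   [R3 at 1.1]
2. pair(pair(pair(0, 0), 0), m(pair(a, pair(0, h(pair(pair(0, 0), 0)))), a, pair(0, pair(h(pair(pair(0, 0), 0)), a))))  →  pair(pair(pair(0, 0), 0), e)   [R2 at 2]

pair(pair(pair(0, 0), 0), e)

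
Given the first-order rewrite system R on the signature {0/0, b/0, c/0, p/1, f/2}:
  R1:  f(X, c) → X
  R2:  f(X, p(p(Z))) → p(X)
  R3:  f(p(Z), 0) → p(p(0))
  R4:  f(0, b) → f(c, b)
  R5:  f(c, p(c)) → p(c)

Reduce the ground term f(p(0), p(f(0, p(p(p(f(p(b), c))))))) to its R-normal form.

p(p(0))

1. f(p(0), p(f(0, p(p(p(f(p(b), c)))))))  →  f(p(0), p(p(0)))   [R2 at 2.1]
2. f(p(0), p(p(0)))  →  p(p(0))   [R2 at ε]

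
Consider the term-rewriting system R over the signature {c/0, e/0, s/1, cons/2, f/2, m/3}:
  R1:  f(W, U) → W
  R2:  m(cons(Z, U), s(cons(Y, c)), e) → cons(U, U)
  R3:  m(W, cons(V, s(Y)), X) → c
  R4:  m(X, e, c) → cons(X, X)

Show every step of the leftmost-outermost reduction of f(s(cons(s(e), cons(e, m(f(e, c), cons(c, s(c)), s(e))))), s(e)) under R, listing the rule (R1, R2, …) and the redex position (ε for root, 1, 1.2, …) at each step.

1. f(s(cons(s(e), cons(e, m(f(e, c), cons(c, s(c)), s(e))))), s(e))  →  s(cons(s(e), cons(e, m(f(e, c), cons(c, s(c)), s(e)))))   [R1 at ε]
2. s(cons(s(e), cons(e, m(f(e, c), cons(c, s(c)), s(e)))))  →  s(cons(s(e), cons(e, c)))   [R3 at 1.2.2]

s(cons(s(e), cons(e, c)))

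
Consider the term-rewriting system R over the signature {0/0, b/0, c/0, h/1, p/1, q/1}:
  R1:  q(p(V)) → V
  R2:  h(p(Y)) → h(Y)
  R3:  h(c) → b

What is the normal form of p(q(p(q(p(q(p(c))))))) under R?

p(c)

1. p(q(p(q(p(q(p(c)))))))  →  p(q(p(q(p(c)))))   [R1 at 1]
2. p(q(p(q(p(c)))))  →  p(q(p(c)))   [R1 at 1]
3. p(q(p(c)))  →  p(c)   [R1 at 1]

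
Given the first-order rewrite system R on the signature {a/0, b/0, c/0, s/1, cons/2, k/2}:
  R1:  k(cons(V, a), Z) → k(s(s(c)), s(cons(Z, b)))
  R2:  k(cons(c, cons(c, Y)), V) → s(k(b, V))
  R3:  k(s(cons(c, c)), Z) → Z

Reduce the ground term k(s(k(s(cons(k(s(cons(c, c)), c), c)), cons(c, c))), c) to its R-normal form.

c

1. k(s(k(s(cons(k(s(cons(c, c)), c), c)), cons(c, c))), c)  →  k(s(k(s(cons(c, c)), cons(c, c))), c)   [R3 at 1.1.1.1.1]
2. k(s(k(s(cons(c, c)), cons(c, c))), c)  →  k(s(cons(c, c)), c)   [R3 at 1.1]
3. k(s(cons(c, c)), c)  →  c   [R3 at ε]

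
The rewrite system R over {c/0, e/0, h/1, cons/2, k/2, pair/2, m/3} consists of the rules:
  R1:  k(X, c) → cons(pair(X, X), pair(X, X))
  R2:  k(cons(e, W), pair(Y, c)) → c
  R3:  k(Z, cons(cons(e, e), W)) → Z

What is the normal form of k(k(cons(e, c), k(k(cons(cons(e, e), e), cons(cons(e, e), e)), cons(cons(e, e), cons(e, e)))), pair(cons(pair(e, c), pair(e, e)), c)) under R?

1. k(k(cons(e, c), k(k(cons(cons(e, e), e), cons(cons(e, e), e)), cons(cons(e, e), cons(e, e)))), pair(cons(pair(e, c), pair(e, e)), c))  →  k(k(cons(e, c), k(cons(cons(e, e), e), cons(cons(e, e), e))), pair(cons(pair(e, c), pair(e, e)), c))   [R3 at 1.2]
2. k(k(cons(e, c), k(cons(cons(e, e), e), cons(cons(e, e), e))), pair(cons(pair(e, c), pair(e, e)), c))  →  k(k(cons(e, c), cons(cons(e, e), e)), pair(cons(pair(e, c), pair(e, e)), c))   [R3 at 1.2]
3. k(k(cons(e, c), cons(cons(e, e), e)), pair(cons(pair(e, c), pair(e, e)), c))  →  k(cons(e, c), pair(cons(pair(e, c), pair(e, e)), c))   [R3 at 1]
4. k(cons(e, c), pair(cons(pair(e, c), pair(e, e)), c))  →  c   [R2 at ε]

c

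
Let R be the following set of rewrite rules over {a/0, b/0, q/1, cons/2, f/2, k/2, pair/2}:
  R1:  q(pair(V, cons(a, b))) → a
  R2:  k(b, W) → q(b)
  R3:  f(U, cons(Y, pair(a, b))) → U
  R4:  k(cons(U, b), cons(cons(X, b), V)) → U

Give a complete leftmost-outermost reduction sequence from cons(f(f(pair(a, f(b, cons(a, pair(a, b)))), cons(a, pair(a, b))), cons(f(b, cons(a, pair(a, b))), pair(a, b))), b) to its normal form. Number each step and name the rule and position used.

cons(pair(a, b), b)

1. cons(f(f(pair(a, f(b, cons(a, pair(a, b)))), cons(a, pair(a, b))), cons(f(b, cons(a, pair(a, b))), pair(a, b))), b)  →  cons(f(pair(a, f(b, cons(a, pair(a, b)))), cons(a, pair(a, b))), b)   [R3 at 1]
2. cons(f(pair(a, f(b, cons(a, pair(a, b)))), cons(a, pair(a, b))), b)  →  cons(pair(a, f(b, cons(a, pair(a, b)))), b)   [R3 at 1]
3. cons(pair(a, f(b, cons(a, pair(a, b)))), b)  →  cons(pair(a, b), b)   [R3 at 1.2]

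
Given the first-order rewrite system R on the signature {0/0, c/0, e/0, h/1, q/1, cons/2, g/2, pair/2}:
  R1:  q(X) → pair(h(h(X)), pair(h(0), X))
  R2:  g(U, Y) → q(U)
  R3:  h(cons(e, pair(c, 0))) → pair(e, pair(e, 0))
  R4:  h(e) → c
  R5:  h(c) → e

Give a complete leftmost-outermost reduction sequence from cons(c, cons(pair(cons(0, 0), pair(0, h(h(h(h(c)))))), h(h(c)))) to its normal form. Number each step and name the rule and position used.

cons(c, cons(pair(cons(0, 0), pair(0, c)), c))

1. cons(c, cons(pair(cons(0, 0), pair(0, h(h(h(h(c)))))), h(h(c))))  →  cons(c, cons(pair(cons(0, 0), pair(0, h(h(h(e))))), h(h(c))))   [R5 at 2.1.2.2.1.1.1]
2. cons(c, cons(pair(cons(0, 0), pair(0, h(h(h(e))))), h(h(c))))  →  cons(c, cons(pair(cons(0, 0), pair(0, h(h(c)))), h(h(c))))   [R4 at 2.1.2.2.1.1]
3. cons(c, cons(pair(cons(0, 0), pair(0, h(h(c)))), h(h(c))))  →  cons(c, cons(pair(cons(0, 0), pair(0, h(e))), h(h(c))))   [R5 at 2.1.2.2.1]
4. cons(c, cons(pair(cons(0, 0), pair(0, h(e))), h(h(c))))  →  cons(c, cons(pair(cons(0, 0), pair(0, c)), h(h(c))))   [R4 at 2.1.2.2]
5. cons(c, cons(pair(cons(0, 0), pair(0, c)), h(h(c))))  →  cons(c, cons(pair(cons(0, 0), pair(0, c)), h(e)))   [R5 at 2.2.1]
6. cons(c, cons(pair(cons(0, 0), pair(0, c)), h(e)))  →  cons(c, cons(pair(cons(0, 0), pair(0, c)), c))   [R4 at 2.2]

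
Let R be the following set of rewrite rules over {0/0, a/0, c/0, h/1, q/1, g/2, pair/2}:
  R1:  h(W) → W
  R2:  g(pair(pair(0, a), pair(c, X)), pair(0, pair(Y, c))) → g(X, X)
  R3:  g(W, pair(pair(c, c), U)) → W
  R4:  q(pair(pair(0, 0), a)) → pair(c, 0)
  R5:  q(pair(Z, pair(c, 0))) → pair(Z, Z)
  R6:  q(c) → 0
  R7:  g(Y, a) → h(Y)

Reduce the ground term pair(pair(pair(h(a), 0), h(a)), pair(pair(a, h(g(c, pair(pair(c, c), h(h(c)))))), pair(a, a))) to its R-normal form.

pair(pair(pair(a, 0), a), pair(pair(a, c), pair(a, a)))

1. pair(pair(pair(h(a), 0), h(a)), pair(pair(a, h(g(c, pair(pair(c, c), h(h(c)))))), pair(a, a)))  →  pair(pair(pair(a, 0), h(a)), pair(pair(a, h(g(c, pair(pair(c, c), h(h(c)))))), pair(a, a)))   [R1 at 1.1.1]
2. pair(pair(pair(a, 0), h(a)), pair(pair(a, h(g(c, pair(pair(c, c), h(h(c)))))), pair(a, a)))  →  pair(pair(pair(a, 0), a), pair(pair(a, h(g(c, pair(pair(c, c), h(h(c)))))), pair(a, a)))   [R1 at 1.2]
3. pair(pair(pair(a, 0), a), pair(pair(a, h(g(c, pair(pair(c, c), h(h(c)))))), pair(a, a)))  →  pair(pair(pair(a, 0), a), pair(pair(a, g(c, pair(pair(c, c), h(h(c))))), pair(a, a)))   [R1 at 2.1.2]
4. pair(pair(pair(a, 0), a), pair(pair(a, g(c, pair(pair(c, c), h(h(c))))), pair(a, a)))  →  pair(pair(pair(a, 0), a), pair(pair(a, c), pair(a, a)))   [R3 at 2.1.2]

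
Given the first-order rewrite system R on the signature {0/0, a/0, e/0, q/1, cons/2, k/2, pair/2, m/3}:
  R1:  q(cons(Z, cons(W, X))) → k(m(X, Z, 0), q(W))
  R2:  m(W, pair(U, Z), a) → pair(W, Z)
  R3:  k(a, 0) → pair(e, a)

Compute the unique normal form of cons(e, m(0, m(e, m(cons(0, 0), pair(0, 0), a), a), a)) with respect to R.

cons(e, pair(0, 0))

1. cons(e, m(0, m(e, m(cons(0, 0), pair(0, 0), a), a), a))  →  cons(e, m(0, m(e, pair(cons(0, 0), 0), a), a))   [R2 at 2.2.2]
2. cons(e, m(0, m(e, pair(cons(0, 0), 0), a), a))  →  cons(e, m(0, pair(e, 0), a))   [R2 at 2.2]
3. cons(e, m(0, pair(e, 0), a))  →  cons(e, pair(0, 0))   [R2 at 2]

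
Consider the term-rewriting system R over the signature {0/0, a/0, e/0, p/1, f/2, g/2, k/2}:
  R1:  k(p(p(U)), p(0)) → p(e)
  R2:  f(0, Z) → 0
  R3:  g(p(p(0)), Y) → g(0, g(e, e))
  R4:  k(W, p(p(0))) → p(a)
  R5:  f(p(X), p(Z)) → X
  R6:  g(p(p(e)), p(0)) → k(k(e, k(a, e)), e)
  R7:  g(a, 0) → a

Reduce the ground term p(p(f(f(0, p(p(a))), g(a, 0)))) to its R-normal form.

p(p(0))

1. p(p(f(f(0, p(p(a))), g(a, 0))))  →  p(p(f(0, g(a, 0))))   [R2 at 1.1.1]
2. p(p(f(0, g(a, 0))))  →  p(p(0))   [R2 at 1.1]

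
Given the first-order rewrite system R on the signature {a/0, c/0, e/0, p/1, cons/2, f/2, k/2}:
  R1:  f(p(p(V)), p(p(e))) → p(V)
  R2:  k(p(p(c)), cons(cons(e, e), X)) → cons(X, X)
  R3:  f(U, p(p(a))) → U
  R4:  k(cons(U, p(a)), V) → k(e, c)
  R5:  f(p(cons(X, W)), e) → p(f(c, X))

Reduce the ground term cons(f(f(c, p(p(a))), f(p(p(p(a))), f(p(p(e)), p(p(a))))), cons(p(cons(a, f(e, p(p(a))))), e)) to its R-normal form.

1. cons(f(f(c, p(p(a))), f(p(p(p(a))), f(p(p(e)), p(p(a))))), cons(p(cons(a, f(e, p(p(a))))), e))  →  cons(f(c, f(p(p(p(a))), f(p(p(e)), p(p(a))))), cons(p(cons(a, f(e, p(p(a))))), e))   [R3 at 1.1]
2. cons(f(c, f(p(p(p(a))), f(p(p(e)), p(p(a))))), cons(p(cons(a, f(e, p(p(a))))), e))  →  cons(f(c, f(p(p(p(a))), p(p(e)))), cons(p(cons(a, f(e, p(p(a))))), e))   [R3 at 1.2.2]
3. cons(f(c, f(p(p(p(a))), p(p(e)))), cons(p(cons(a, f(e, p(p(a))))), e))  →  cons(f(c, p(p(a))), cons(p(cons(a, f(e, p(p(a))))), e))   [R1 at 1.2]
4. cons(f(c, p(p(a))), cons(p(cons(a, f(e, p(p(a))))), e))  →  cons(c, cons(p(cons(a, f(e, p(p(a))))), e))   [R3 at 1]
5. cons(c, cons(p(cons(a, f(e, p(p(a))))), e))  →  cons(c, cons(p(cons(a, e)), e))   [R3 at 2.1.1.2]

cons(c, cons(p(cons(a, e)), e))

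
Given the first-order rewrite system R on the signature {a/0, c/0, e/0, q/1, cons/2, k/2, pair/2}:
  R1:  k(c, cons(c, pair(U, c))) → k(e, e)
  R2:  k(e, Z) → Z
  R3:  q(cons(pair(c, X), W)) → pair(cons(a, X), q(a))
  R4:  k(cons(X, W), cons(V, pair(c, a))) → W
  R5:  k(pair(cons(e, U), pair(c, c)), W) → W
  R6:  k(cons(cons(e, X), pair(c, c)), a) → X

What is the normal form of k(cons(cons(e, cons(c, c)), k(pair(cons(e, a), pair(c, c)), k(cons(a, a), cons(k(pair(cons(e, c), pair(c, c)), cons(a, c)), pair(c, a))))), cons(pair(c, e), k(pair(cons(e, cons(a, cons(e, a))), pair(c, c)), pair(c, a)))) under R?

a

1. k(cons(cons(e, cons(c, c)), k(pair(cons(e, a), pair(c, c)), k(cons(a, a), cons(k(pair(cons(e, c), pair(c, c)), cons(a, c)), pair(c, a))))), cons(pair(c, e), k(pair(cons(e, cons(a, cons(e, a))), pair(c, c)), pair(c, a))))  →  k(cons(cons(e, cons(c, c)), k(cons(a, a), cons(k(pair(cons(e, c), pair(c, c)), cons(a, c)), pair(c, a)))), cons(pair(c, e), k(pair(cons(e, cons(a, cons(e, a))), pair(c, c)), pair(c, a))))   [R5 at 1.2]
2. k(cons(cons(e, cons(c, c)), k(cons(a, a), cons(k(pair(cons(e, c), pair(c, c)), cons(a, c)), pair(c, a)))), cons(pair(c, e), k(pair(cons(e, cons(a, cons(e, a))), pair(c, c)), pair(c, a))))  →  k(cons(cons(e, cons(c, c)), a), cons(pair(c, e), k(pair(cons(e, cons(a, cons(e, a))), pair(c, c)), pair(c, a))))   [R4 at 1.2]
3. k(cons(cons(e, cons(c, c)), a), cons(pair(c, e), k(pair(cons(e, cons(a, cons(e, a))), pair(c, c)), pair(c, a))))  →  k(cons(cons(e, cons(c, c)), a), cons(pair(c, e), pair(c, a)))   [R5 at 2.2]
4. k(cons(cons(e, cons(c, c)), a), cons(pair(c, e), pair(c, a)))  →  a   [R4 at ε]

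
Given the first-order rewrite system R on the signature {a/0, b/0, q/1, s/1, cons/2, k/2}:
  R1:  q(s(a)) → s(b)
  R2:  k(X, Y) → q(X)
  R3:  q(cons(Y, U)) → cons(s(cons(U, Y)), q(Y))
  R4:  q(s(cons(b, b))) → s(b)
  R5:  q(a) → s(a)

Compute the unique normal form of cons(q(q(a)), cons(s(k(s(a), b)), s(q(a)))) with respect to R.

cons(s(b), cons(s(s(b)), s(s(a))))

1. cons(q(q(a)), cons(s(k(s(a), b)), s(q(a))))  →  cons(q(s(a)), cons(s(k(s(a), b)), s(q(a))))   [R5 at 1.1]
2. cons(q(s(a)), cons(s(k(s(a), b)), s(q(a))))  →  cons(s(b), cons(s(k(s(a), b)), s(q(a))))   [R1 at 1]
3. cons(s(b), cons(s(k(s(a), b)), s(q(a))))  →  cons(s(b), cons(s(q(s(a))), s(q(a))))   [R2 at 2.1.1]
4. cons(s(b), cons(s(q(s(a))), s(q(a))))  →  cons(s(b), cons(s(s(b)), s(q(a))))   [R1 at 2.1.1]
5. cons(s(b), cons(s(s(b)), s(q(a))))  →  cons(s(b), cons(s(s(b)), s(s(a))))   [R5 at 2.2.1]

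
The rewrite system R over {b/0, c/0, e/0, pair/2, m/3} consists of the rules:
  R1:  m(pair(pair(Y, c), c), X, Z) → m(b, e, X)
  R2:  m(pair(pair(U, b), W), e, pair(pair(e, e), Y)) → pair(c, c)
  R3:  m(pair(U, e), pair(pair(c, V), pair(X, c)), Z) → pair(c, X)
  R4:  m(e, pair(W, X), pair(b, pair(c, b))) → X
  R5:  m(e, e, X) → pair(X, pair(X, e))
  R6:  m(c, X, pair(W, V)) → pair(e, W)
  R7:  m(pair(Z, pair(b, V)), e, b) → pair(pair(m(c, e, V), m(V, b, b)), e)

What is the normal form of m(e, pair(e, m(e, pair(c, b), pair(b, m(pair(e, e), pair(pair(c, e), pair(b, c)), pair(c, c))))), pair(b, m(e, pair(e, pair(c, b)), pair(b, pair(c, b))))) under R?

b

1. m(e, pair(e, m(e, pair(c, b), pair(b, m(pair(e, e), pair(pair(c, e), pair(b, c)), pair(c, c))))), pair(b, m(e, pair(e, pair(c, b)), pair(b, pair(c, b)))))  →  m(e, pair(e, m(e, pair(c, b), pair(b, pair(c, b)))), pair(b, m(e, pair(e, pair(c, b)), pair(b, pair(c, b)))))   [R3 at 2.2.3.2]
2. m(e, pair(e, m(e, pair(c, b), pair(b, pair(c, b)))), pair(b, m(e, pair(e, pair(c, b)), pair(b, pair(c, b)))))  →  m(e, pair(e, b), pair(b, m(e, pair(e, pair(c, b)), pair(b, pair(c, b)))))   [R4 at 2.2]
3. m(e, pair(e, b), pair(b, m(e, pair(e, pair(c, b)), pair(b, pair(c, b)))))  →  m(e, pair(e, b), pair(b, pair(c, b)))   [R4 at 3.2]
4. m(e, pair(e, b), pair(b, pair(c, b)))  →  b   [R4 at ε]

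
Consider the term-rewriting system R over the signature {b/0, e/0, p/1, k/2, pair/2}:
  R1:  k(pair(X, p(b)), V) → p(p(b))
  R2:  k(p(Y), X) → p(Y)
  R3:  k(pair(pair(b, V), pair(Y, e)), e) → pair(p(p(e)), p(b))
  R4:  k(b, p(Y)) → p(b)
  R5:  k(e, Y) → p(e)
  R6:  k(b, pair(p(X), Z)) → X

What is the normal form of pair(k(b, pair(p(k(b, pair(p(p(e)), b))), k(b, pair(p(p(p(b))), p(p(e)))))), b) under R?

1. pair(k(b, pair(p(k(b, pair(p(p(e)), b))), k(b, pair(p(p(p(b))), p(p(e)))))), b)  →  pair(k(b, pair(p(p(e)), b)), b)   [R6 at 1]
2. pair(k(b, pair(p(p(e)), b)), b)  →  pair(p(e), b)   [R6 at 1]

pair(p(e), b)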